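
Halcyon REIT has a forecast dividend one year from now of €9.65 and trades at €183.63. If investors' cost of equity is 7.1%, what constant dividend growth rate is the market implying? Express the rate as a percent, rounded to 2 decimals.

1.84%

From P₀ = D₁/(r − g), the implied growth is g = r − D₁/P₀.
g = 0.071 − 9.65/183.63 = 0.071 − 0.05255 = 0.01845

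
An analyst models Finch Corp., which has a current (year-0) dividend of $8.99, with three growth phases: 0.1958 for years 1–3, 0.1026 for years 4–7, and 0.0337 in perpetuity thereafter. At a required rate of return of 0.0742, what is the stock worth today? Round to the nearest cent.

Three-stage DDM. Project D₁…D_7; terminal Gordon value at t=7 with g = 0.0337; discount at r = 0.0742.
D_1 = 10.7502
D_2 = 12.8551
D_3 = 15.3722
D_4 = 16.9494
D_5 = 18.6884
D_6 = 20.6058
D_7 = 22.7199
TV_7 = 23.4856/(0.0742−0.0337) = 579.8916
P₀ = Σ Dₜ/(1+r)ᵗ + TV_7/(1+r)^7 = 437.8819

$437.88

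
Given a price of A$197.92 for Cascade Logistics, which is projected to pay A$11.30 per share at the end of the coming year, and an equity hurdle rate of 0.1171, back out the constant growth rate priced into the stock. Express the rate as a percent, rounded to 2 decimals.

6.00%

From P₀ = D₁/(r − g), the implied growth is g = r − D₁/P₀.
g = 0.1171 − 11.30/197.92 = 0.1171 − 0.05709 = 0.06001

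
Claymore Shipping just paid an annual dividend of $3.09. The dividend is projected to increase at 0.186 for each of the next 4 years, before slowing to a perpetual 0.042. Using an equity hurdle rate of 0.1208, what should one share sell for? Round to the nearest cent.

$65.50

Two-stage DDM. Project D₁…D_4 at 0.186, terminal growth 0.042, discount at r = 0.1208.
D_1 = 3.6647
D_2 = 4.3464
D_3 = 5.1548
D_4 = 6.1136
Terminal value at t=4: TV = D_5/(r−g) = 6.3704/(0.1208−0.042) = 80.8423
P₀ = 3.6647/(1+0.1208)^1 + 4.3464/(1+0.1208)^2 + 5.1548/(1+0.1208)^3 + 6.1136/(1+0.1208)^4 + 80.8423/(1+0.1208)^4 = 65.4954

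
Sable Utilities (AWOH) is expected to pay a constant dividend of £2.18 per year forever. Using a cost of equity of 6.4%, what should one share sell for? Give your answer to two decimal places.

£34.06

Zero-growth DDM (perpetuity): P₀ = D/r = 2.18 / 0.064 = 34.0625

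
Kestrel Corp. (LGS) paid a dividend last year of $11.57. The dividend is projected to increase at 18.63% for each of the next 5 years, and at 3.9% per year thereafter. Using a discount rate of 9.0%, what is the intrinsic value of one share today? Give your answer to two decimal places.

$435.04

Two-stage DDM. Project D₁…D_5 at 0.1863, terminal growth 0.039, discount at r = 0.09.
D_1 = 13.7255
D_2 = 16.2825
D_3 = 19.3160
D_4 = 22.9146
D_5 = 27.1835
Terminal value at t=5: TV = D_6/(r−g) = 28.2437/(0.09−0.039) = 553.7980
P₀ = 13.7255/(1+0.09)^1 + 16.2825/(1+0.09)^2 + 19.3160/(1+0.09)^3 + 22.9146/(1+0.09)^4 + 27.1835/(1+0.09)^5 + 553.7980/(1+0.09)^5 = 435.0438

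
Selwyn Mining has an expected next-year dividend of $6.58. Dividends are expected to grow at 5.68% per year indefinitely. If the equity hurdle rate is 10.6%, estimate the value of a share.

Gordon growth model: P₀ = D₁/(r − g), with D₁ = 6.58 given directly.
P₀ = 6.5800 / (0.106 − 0.0568) = 6.5800 / 0.0492 = 133.7398

$133.74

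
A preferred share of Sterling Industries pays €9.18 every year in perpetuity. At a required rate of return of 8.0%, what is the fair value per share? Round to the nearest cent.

€114.75

Zero-growth DDM (perpetuity): P₀ = D/r = 9.18 / 0.08 = 114.7500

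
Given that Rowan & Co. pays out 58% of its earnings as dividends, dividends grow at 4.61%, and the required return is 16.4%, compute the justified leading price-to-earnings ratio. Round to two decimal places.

4.92

Justified leading P/E = b/(r−g) = 0.58/(0.164−0.0461) = 4.9194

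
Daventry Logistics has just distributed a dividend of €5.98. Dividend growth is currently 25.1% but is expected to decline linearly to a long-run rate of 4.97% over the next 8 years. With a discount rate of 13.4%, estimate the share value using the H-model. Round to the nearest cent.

H-model: P₀ = D₀[(1+g_L) + H(g_S−g_L)]/(r−g_L), with H = 8/2 = 4.
P₀ = 5.98 × [(1+0.0497) + 4×(0.251−0.0497)] / (0.134−0.0497)
   = 5.98 × 1.8549 / 0.0843 = 131.5813

€131.58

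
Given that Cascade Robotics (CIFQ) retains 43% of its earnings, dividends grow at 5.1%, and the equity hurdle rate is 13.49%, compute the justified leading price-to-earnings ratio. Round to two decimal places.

Payout ratio b = 1 − 0.43 = 0.57.
Justified leading P/E = b/(r−g) = 0.57/(0.1349−0.051) = 6.7938

6.79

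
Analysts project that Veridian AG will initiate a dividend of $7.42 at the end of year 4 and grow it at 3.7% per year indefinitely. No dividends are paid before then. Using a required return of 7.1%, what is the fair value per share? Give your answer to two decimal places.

$177.65

Deferred-dividend DDM. At t=3 the remaining stream is a growing perpetuity with first payment D_4 = 7.42.
V_3 = D_4/(r−g) = 7.42/(0.071−0.037) = 218.2353
P₀ = V_3/(1+r)^3 = 218.2353/(1+0.071)^3 = 177.6465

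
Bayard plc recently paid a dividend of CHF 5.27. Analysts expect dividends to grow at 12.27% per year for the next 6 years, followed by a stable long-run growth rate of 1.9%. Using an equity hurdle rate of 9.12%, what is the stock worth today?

Two-stage DDM. Project D₁…D_6 at 0.1227, terminal growth 0.019, discount at r = 0.0912.
D_1 = 5.9166
D_2 = 6.6426
D_3 = 7.4576
D_4 = 8.3727
D_5 = 9.4000
D_6 = 10.5534
Terminal value at t=6: TV = D_7/(r−g) = 10.7539/(0.0912−0.019) = 148.9464
P₀ = 5.9166/(1+0.0912)^1 + 6.6426/(1+0.0912)^2 + 7.4576/(1+0.0912)^3 + 8.3727/(1+0.0912)^4 + 9.4000/(1+0.0912)^5 + 10.5534/(1+0.0912)^6 + 148.9464/(1+0.0912)^6 = 123.2004

CHF 123.20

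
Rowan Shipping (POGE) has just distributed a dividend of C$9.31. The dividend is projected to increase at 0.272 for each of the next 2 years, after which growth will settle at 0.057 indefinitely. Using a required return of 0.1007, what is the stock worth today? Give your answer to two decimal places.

C$323.92

Two-stage DDM. Project D₁…D_2 at 0.272, terminal growth 0.057, discount at r = 0.1007.
D_1 = 11.8423
D_2 = 15.0634
Terminal value at t=2: TV = D_3/(r−g) = 15.9220/(0.1007−0.057) = 364.3489
P₀ = 11.8423/(1+0.1007)^1 + 15.0634/(1+0.1007)^2 + 364.3489/(1+0.1007)^2 = 323.9241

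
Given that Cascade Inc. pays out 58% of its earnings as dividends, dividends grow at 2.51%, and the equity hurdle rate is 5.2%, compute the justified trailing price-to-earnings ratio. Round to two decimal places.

Justified trailing P/E = b(1+g)/(r−g) = 0.58×(1+0.0251)/(0.052−0.0251) = 22.1025

22.10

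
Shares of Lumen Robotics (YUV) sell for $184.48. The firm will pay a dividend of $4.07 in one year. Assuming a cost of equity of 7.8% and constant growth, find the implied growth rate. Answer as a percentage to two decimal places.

From P₀ = D₁/(r − g), the implied growth is g = r − D₁/P₀.
g = 0.078 − 4.07/184.48 = 0.078 − 0.02206 = 0.05594

5.59%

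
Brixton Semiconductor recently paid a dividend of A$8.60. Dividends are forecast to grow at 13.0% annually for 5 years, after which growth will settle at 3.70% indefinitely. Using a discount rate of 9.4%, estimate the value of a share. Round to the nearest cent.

A$231.39

Two-stage DDM. Project D₁…D_5 at 0.13, terminal growth 0.037, discount at r = 0.094.
D_1 = 9.7180
D_2 = 10.9813
D_3 = 12.4089
D_4 = 14.0221
D_5 = 15.8449
Terminal value at t=5: TV = D_6/(r−g) = 16.4312/(0.094−0.037) = 288.2668
P₀ = 9.7180/(1+0.094)^1 + 10.9813/(1+0.094)^2 + 12.4089/(1+0.094)^3 + 14.0221/(1+0.094)^4 + 15.8449/(1+0.094)^5 + 288.2668/(1+0.094)^5 = 231.3893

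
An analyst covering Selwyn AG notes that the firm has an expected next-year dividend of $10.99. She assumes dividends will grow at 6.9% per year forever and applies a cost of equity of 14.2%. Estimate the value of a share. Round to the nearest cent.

Gordon growth model: P₀ = D₁/(r − g), with D₁ = 10.99 given directly.
P₀ = 10.9900 / (0.142 − 0.069) = 10.9900 / 0.073 = 150.5479

$150.55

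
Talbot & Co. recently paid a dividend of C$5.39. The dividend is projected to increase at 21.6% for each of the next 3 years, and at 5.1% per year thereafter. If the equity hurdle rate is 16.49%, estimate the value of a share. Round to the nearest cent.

C$74.20

Two-stage DDM. Project D₁…D_3 at 0.216, terminal growth 0.051, discount at r = 0.1649.
D_1 = 6.5542
D_2 = 7.9700
D_3 = 9.6915
Terminal value at t=3: TV = D_4/(r−g) = 10.1857/(0.1649−0.051) = 89.4270
P₀ = 6.5542/(1+0.1649)^1 + 7.9700/(1+0.1649)^2 + 9.6915/(1+0.1649)^3 + 89.4270/(1+0.1649)^3 = 74.2027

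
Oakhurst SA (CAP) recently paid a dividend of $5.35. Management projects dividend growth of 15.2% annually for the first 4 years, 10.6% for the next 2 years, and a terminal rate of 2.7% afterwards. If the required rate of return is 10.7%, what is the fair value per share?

Three-stage DDM. Project D₁…D_6; terminal Gordon value at t=6 with g = 0.027; discount at r = 0.107.
D_1 = 6.1632
D_2 = 7.1000
D_3 = 8.1792
D_4 = 9.4224
D_5 = 10.4212
D_6 = 11.5259
TV_6 = 11.8371/(0.107−0.027) = 147.9634
P₀ = Σ Dₜ/(1+r)ᵗ + TV_6/(1+r)^6 = 116.5992

$116.60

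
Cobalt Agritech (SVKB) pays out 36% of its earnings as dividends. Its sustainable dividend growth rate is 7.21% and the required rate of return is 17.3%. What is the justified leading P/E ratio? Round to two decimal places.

Justified leading P/E = b/(r−g) = 0.36/(0.173−0.0721) = 3.5679

3.57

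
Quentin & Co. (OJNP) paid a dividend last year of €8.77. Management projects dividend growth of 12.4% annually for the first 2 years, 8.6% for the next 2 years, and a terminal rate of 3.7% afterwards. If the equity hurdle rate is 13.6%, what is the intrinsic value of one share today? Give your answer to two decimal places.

Three-stage DDM. Project D₁…D_4; terminal Gordon value at t=4 with g = 0.037; discount at r = 0.136.
D_1 = 9.8575
D_2 = 11.0798
D_3 = 12.0327
D_4 = 13.0675
TV_4 = 13.5510/(0.136−0.037) = 136.8786
P₀ = Σ Dₜ/(1+r)ᵗ + TV_4/(1+r)^4 = 115.5080

€115.51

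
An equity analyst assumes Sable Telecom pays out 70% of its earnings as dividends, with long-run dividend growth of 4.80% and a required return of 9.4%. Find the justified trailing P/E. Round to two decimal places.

Justified trailing P/E = b(1+g)/(r−g) = 0.70×(1+0.048)/(0.094−0.048) = 15.9478

15.95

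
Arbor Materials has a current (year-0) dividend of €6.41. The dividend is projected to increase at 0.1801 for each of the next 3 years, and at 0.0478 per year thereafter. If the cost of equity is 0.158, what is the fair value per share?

€84.48

Two-stage DDM. Project D₁…D_3 at 0.1801, terminal growth 0.0478, discount at r = 0.158.
D_1 = 7.5644
D_2 = 8.9268
D_3 = 10.5345
Terminal value at t=3: TV = D_4/(r−g) = 11.0381/(0.158−0.0478) = 100.1639
P₀ = 7.5644/(1+0.158)^1 + 8.9268/(1+0.158)^2 + 10.5345/(1+0.158)^3 + 100.1639/(1+0.158)^3 = 84.4772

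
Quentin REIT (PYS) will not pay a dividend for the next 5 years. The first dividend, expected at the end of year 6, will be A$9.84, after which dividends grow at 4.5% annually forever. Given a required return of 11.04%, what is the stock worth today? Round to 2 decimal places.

A$89.13

Deferred-dividend DDM. At t=5 the remaining stream is a growing perpetuity with first payment D_6 = 9.84.
V_5 = D_6/(r−g) = 9.84/(0.1104−0.045) = 150.4587
P₀ = V_5/(1+r)^5 = 150.4587/(1+0.1104)^5 = 89.1292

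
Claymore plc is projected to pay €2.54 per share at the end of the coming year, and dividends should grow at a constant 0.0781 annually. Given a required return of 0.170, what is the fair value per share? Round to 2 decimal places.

Gordon growth model: P₀ = D₁/(r − g), with D₁ = 2.54 given directly.
P₀ = 2.5400 / (0.17 − 0.0781) = 2.5400 / 0.0919 = 27.6387

€27.64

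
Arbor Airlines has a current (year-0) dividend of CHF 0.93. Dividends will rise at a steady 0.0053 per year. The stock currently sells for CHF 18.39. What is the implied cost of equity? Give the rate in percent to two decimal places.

Rearranging the constant-growth DDM: r = D₁/P₀ + g.
D₁ = 0.93 × (1 + 0.0053) = 0.9349.
r = 0.9349 / 18.39 + 0.0053 = 0.05084 + 0.0053 = 0.05614

5.61%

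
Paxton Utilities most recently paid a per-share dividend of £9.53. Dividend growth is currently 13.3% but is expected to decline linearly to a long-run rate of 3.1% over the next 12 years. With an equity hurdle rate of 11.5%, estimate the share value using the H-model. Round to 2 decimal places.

H-model: P₀ = D₀[(1+g_L) + H(g_S−g_L)]/(r−g_L), with H = 12/2 = 6.
P₀ = 9.53 × [(1+0.031) + 6×(0.133−0.031)] / (0.115−0.031)
   = 9.53 × 1.6430 / 0.084 = 186.4023

£186.40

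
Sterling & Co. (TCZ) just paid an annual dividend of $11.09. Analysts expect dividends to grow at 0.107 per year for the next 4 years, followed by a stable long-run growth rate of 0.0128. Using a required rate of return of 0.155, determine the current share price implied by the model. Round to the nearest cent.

Two-stage DDM. Project D₁…D_4 at 0.107, terminal growth 0.0128, discount at r = 0.155.
D_1 = 12.2766
D_2 = 13.5902
D_3 = 15.0444
D_4 = 16.6541
Terminal value at t=4: TV = D_5/(r−g) = 16.8673/(0.155−0.0128) = 118.6168
P₀ = 12.2766/(1+0.155)^1 + 13.5902/(1+0.155)^2 + 15.0444/(1+0.155)^3 + 16.6541/(1+0.155)^4 + 118.6168/(1+0.155)^4 = 106.5915

$106.59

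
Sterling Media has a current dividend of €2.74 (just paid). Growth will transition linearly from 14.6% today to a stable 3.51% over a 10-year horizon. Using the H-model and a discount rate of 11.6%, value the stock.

€53.84

H-model: P₀ = D₀[(1+g_L) + H(g_S−g_L)]/(r−g_L), with H = 10/2 = 5.
P₀ = 2.74 × [(1+0.0351) + 5×(0.146−0.0351)] / (0.116−0.0351)
   = 2.74 × 1.5896 / 0.0809 = 53.8381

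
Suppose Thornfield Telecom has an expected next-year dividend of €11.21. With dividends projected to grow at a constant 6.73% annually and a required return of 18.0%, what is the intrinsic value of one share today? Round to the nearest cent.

€99.47

Gordon growth model: P₀ = D₁/(r − g), with D₁ = 11.21 given directly.
P₀ = 11.2100 / (0.18 − 0.0673) = 11.2100 / 0.1127 = 99.4676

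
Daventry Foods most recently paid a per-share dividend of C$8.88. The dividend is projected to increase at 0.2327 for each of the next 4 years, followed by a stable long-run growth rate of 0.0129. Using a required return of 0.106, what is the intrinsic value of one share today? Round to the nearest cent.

C$196.01

Two-stage DDM. Project D₁…D_4 at 0.2327, terminal growth 0.0129, discount at r = 0.106.
D_1 = 10.9464
D_2 = 13.4936
D_3 = 16.6336
D_4 = 20.5042
Terminal value at t=4: TV = D_5/(r−g) = 20.7687/(0.106−0.0129) = 223.0794
P₀ = 10.9464/(1+0.106)^1 + 13.4936/(1+0.106)^2 + 16.6336/(1+0.106)^3 + 20.5042/(1+0.106)^4 + 223.0794/(1+0.106)^4 = 196.0130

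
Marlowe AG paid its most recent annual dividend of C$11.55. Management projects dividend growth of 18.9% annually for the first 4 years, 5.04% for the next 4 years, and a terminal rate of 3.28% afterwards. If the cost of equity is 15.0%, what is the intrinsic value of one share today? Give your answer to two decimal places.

C$173.52

Three-stage DDM. Project D₁…D_8; terminal Gordon value at t=8 with g = 0.0328; discount at r = 0.15.
D_1 = 13.7330
D_2 = 16.3285
D_3 = 19.4146
D_4 = 23.0839
D_5 = 24.2473
D_6 = 25.4694
D_7 = 26.7531
D_8 = 28.1014
TV_8 = 29.0231/(0.15−0.0328) = 247.6378
P₀ = Σ Dₜ/(1+r)ᵗ + TV_8/(1+r)^8 = 173.5155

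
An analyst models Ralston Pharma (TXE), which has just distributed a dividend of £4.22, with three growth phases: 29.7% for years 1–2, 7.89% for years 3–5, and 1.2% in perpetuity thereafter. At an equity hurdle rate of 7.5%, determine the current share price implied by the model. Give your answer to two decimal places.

£129.55

Three-stage DDM. Project D₁…D_5; terminal Gordon value at t=5 with g = 0.012; discount at r = 0.075.
D_1 = 5.4733
D_2 = 7.0989
D_3 = 7.6590
D_4 = 8.2633
D_5 = 8.9153
TV_5 = 9.0223/(0.075−0.012) = 143.2109
P₀ = Σ Dₜ/(1+r)ᵗ + TV_5/(1+r)^5 = 129.5520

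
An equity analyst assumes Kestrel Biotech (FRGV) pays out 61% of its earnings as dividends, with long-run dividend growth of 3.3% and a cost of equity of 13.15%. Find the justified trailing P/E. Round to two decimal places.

6.40

Justified trailing P/E = b(1+g)/(r−g) = 0.61×(1+0.033)/(0.1315−0.033) = 6.3973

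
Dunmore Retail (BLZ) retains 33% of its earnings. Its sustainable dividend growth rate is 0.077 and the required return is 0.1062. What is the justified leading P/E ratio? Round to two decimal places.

22.95

Payout ratio b = 1 − 0.33 = 0.67.
Justified leading P/E = b/(r−g) = 0.67/(0.1062−0.077) = 22.9452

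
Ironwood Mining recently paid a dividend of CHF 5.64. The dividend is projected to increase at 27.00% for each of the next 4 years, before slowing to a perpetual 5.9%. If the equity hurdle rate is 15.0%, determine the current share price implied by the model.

Two-stage DDM. Project D₁…D_4 at 0.27, terminal growth 0.059, discount at r = 0.15.
D_1 = 7.1628
D_2 = 9.0968
D_3 = 11.5529
D_4 = 14.6722
Terminal value at t=4: TV = D_5/(r−g) = 15.5378/(0.15−0.059) = 170.7452
P₀ = 7.1628/(1+0.15)^1 + 9.0968/(1+0.15)^2 + 11.5529/(1+0.15)^3 + 14.6722/(1+0.15)^4 + 170.7452/(1+0.15)^4 = 126.7162

CHF 126.72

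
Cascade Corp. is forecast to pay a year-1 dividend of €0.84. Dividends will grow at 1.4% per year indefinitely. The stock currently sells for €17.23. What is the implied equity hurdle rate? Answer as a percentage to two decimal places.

6.28%

Rearranging the constant-growth DDM: r = D₁/P₀ + g.
r = 0.8400 / 17.23 + 0.014 = 0.04875 + 0.014 = 0.06275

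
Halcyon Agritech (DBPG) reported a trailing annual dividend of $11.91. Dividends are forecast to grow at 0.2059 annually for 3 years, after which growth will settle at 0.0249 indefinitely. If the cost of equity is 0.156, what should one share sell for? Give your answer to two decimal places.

Two-stage DDM. Project D₁…D_3 at 0.2059, terminal growth 0.0249, discount at r = 0.156.
D_1 = 14.3623
D_2 = 17.3195
D_3 = 20.8855
Terminal value at t=3: TV = D_4/(r−g) = 21.4056/(0.156−0.0249) = 163.2768
P₀ = 14.3623/(1+0.156)^1 + 17.3195/(1+0.156)^2 + 20.8855/(1+0.156)^3 + 163.2768/(1+0.156)^3 = 144.5985

$144.60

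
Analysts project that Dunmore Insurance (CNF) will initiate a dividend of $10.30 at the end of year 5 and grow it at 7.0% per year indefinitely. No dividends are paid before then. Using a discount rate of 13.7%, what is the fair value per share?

$91.99

Deferred-dividend DDM. At t=4 the remaining stream is a growing perpetuity with first payment D_5 = 10.30.
V_4 = D_5/(r−g) = 10.30/(0.137−0.07) = 153.7313
P₀ = V_4/(1+r)^4 = 153.7313/(1+0.137)^4 = 91.9858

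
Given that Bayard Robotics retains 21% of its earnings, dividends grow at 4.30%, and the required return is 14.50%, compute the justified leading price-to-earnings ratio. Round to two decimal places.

Payout ratio b = 1 − 0.21 = 0.79.
Justified leading P/E = b/(r−g) = 0.79/(0.145−0.043) = 7.7451

7.75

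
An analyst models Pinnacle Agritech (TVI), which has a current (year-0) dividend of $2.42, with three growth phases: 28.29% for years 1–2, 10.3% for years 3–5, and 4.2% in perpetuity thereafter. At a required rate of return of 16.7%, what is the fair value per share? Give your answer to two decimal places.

Three-stage DDM. Project D₁…D_5; terminal Gordon value at t=5 with g = 0.042; discount at r = 0.167.
D_1 = 3.1046
D_2 = 3.9829
D_3 = 4.3932
D_4 = 4.8456
D_5 = 5.3448
TV_5 = 5.5692/(0.167−0.042) = 44.5538
P₀ = Σ Dₜ/(1+r)ᵗ + TV_5/(1+r)^5 = 34.0150

$34.01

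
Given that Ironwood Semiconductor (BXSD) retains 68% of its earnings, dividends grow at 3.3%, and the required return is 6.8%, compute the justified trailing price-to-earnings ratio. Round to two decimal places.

9.44

Payout ratio b = 1 − 0.68 = 0.32.
Justified trailing P/E = b(1+g)/(r−g) = 0.32×(1+0.033)/(0.068−0.033) = 9.4446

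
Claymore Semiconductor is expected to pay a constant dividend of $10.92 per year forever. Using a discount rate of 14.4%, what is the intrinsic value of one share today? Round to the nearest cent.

$75.83

Zero-growth DDM (perpetuity): P₀ = D/r = 10.92 / 0.144 = 75.8333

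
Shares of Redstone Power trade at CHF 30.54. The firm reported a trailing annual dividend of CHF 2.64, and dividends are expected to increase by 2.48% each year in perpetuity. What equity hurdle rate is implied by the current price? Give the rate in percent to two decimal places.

Rearranging the constant-growth DDM: r = D₁/P₀ + g.
D₁ = 2.64 × (1 + 0.0248) = 2.7055.
r = 2.7055 / 30.54 + 0.0248 = 0.08859 + 0.0248 = 0.11339

11.34%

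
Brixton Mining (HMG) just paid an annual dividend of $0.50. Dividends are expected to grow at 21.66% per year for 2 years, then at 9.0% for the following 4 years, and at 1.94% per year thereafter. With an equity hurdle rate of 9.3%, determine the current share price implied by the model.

Three-stage DDM. Project D₁…D_6; terminal Gordon value at t=6 with g = 0.0194; discount at r = 0.093.
D_1 = 0.6083
D_2 = 0.7401
D_3 = 0.8067
D_4 = 0.8793
D_5 = 0.9584
D_6 = 1.0447
TV_6 = 1.0649/(0.093−0.0194) = 14.4690
P₀ = Σ Dₜ/(1+r)ᵗ + TV_6/(1+r)^6 = 12.1233

$12.12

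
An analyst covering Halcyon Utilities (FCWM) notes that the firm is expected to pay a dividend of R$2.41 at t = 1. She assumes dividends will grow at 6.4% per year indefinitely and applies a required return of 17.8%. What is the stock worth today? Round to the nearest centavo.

Gordon growth model: P₀ = D₁/(r − g), with D₁ = 2.41 given directly.
P₀ = 2.4100 / (0.178 − 0.064) = 2.4100 / 0.114 = 21.1404

R$21.14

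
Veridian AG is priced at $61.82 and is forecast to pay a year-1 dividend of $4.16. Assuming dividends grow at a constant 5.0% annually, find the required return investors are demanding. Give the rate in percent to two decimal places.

Rearranging the constant-growth DDM: r = D₁/P₀ + g.
r = 4.1600 / 61.82 + 0.05 = 0.06729 + 0.05 = 0.11729

11.73%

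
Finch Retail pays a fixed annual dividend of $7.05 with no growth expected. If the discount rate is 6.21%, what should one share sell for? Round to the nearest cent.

Zero-growth DDM (perpetuity): P₀ = D/r = 7.05 / 0.0621 = 113.5266

$113.53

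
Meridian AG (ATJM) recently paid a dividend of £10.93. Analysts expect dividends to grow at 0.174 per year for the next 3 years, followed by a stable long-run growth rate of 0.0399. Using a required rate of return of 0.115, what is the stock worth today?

Two-stage DDM. Project D₁…D_3 at 0.174, terminal growth 0.0399, discount at r = 0.115.
D_1 = 12.8318
D_2 = 15.0646
D_3 = 17.6858
Terminal value at t=3: TV = D_4/(r−g) = 18.3915/(0.115−0.0399) = 244.8928
P₀ = 12.8318/(1+0.115)^1 + 15.0646/(1+0.115)^2 + 17.6858/(1+0.115)^3 + 244.8928/(1+0.115)^3 = 213.0496

£213.05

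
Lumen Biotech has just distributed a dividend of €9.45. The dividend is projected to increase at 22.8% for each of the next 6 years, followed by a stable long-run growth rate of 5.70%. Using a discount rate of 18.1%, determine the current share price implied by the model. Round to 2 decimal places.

Two-stage DDM. Project D₁…D_6 at 0.228, terminal growth 0.057, discount at r = 0.181.
D_1 = 11.6046
D_2 = 14.2504
D_3 = 17.4996
D_4 = 21.4894
D_5 = 26.3890
D_6 = 32.4057
Terminal value at t=6: TV = D_7/(r−g) = 34.2529/(0.181−0.057) = 276.2328
P₀ = 11.6046/(1+0.181)^1 + 14.2504/(1+0.181)^2 + 17.4996/(1+0.181)^3 + 21.4894/(1+0.181)^4 + 26.3890/(1+0.181)^5 + 32.4057/(1+0.181)^6 + 276.2328/(1+0.181)^6 = 166.9495

€166.95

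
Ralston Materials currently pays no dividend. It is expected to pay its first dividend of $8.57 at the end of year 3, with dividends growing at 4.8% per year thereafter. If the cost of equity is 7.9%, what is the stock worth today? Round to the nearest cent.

Deferred-dividend DDM. At t=2 the remaining stream is a growing perpetuity with first payment D_3 = 8.57.
V_2 = D_3/(r−g) = 8.57/(0.079−0.048) = 276.4516
P₀ = V_2/(1+r)^2 = 276.4516/(1+0.079)^2 = 237.4522

$237.45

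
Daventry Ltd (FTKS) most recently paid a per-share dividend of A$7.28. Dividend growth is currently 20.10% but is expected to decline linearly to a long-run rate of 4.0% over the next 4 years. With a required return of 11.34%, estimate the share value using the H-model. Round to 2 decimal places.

H-model: P₀ = D₀[(1+g_L) + H(g_S−g_L)]/(r−g_L), with H = 4/2 = 2.
P₀ = 7.28 × [(1+0.04) + 2×(0.201−0.04)] / (0.1134−0.04)
   = 7.28 × 1.3620 / 0.0734 = 135.0866

A$135.09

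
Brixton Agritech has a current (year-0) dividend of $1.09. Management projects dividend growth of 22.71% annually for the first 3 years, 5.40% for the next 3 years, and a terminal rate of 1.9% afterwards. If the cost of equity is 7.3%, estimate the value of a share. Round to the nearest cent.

$38.18

Three-stage DDM. Project D₁…D_6; terminal Gordon value at t=6 with g = 0.019; discount at r = 0.073.
D_1 = 1.3375
D_2 = 1.6413
D_3 = 2.0140
D_4 = 2.1228
D_5 = 2.2374
D_6 = 2.3582
TV_6 = 2.4030/(0.073−0.019) = 44.5009
P₀ = Σ Dₜ/(1+r)ᵗ + TV_6/(1+r)^6 = 38.1810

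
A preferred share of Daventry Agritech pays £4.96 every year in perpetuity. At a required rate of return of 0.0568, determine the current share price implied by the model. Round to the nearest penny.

Zero-growth DDM (perpetuity): P₀ = D/r = 4.96 / 0.0568 = 87.3239

£87.32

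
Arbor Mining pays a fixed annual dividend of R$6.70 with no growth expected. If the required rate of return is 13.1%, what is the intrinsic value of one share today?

R$51.15

Zero-growth DDM (perpetuity): P₀ = D/r = 6.70 / 0.131 = 51.1450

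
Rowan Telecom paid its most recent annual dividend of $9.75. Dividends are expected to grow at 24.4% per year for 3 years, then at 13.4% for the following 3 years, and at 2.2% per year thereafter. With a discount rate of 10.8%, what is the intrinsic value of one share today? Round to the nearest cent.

Three-stage DDM. Project D₁…D_6; terminal Gordon value at t=6 with g = 0.022; discount at r = 0.108.
D_1 = 12.1290
D_2 = 15.0885
D_3 = 18.7701
D_4 = 21.2853
D_5 = 24.1375
D_6 = 27.3719
TV_6 = 27.9741/(0.108−0.022) = 325.2800
P₀ = Σ Dₜ/(1+r)ᵗ + TV_6/(1+r)^6 = 256.2064

$256.21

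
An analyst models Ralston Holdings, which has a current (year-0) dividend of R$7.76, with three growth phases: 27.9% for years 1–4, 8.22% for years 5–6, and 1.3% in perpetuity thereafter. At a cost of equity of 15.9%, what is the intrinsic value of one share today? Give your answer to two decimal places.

R$130.35

Three-stage DDM. Project D₁…D_6; terminal Gordon value at t=6 with g = 0.013; discount at r = 0.159.
D_1 = 9.9250
D_2 = 12.6941
D_3 = 16.2358
D_4 = 20.7656
D_5 = 22.4725
D_6 = 24.3197
TV_6 = 24.6359/(0.159−0.013) = 168.7390
P₀ = Σ Dₜ/(1+r)ᵗ + TV_6/(1+r)^6 = 130.3466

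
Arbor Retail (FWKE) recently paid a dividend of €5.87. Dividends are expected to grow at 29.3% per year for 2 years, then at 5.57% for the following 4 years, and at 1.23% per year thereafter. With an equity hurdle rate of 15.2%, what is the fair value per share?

€75.67

Three-stage DDM. Project D₁…D_6; terminal Gordon value at t=6 with g = 0.0123; discount at r = 0.152.
D_1 = 7.5899
D_2 = 9.8138
D_3 = 10.3604
D_4 = 10.9375
D_5 = 11.5467
D_6 = 12.1898
TV_6 = 12.3398/(0.152−0.0123) = 88.3304
P₀ = Σ Dₜ/(1+r)ᵗ + TV_6/(1+r)^6 = 75.6682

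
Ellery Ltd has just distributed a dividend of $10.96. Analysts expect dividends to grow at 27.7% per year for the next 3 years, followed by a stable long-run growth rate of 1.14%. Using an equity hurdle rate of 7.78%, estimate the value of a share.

$324.27

Two-stage DDM. Project D₁…D_3 at 0.277, terminal growth 0.0114, discount at r = 0.0778.
D_1 = 13.9959
D_2 = 17.8728
D_3 = 22.8236
Terminal value at t=3: TV = D_4/(r−g) = 23.0837/(0.0778−0.0114) = 347.6467
P₀ = 13.9959/(1+0.0778)^1 + 17.8728/(1+0.0778)^2 + 22.8236/(1+0.0778)^3 + 347.6467/(1+0.0778)^3 = 324.2671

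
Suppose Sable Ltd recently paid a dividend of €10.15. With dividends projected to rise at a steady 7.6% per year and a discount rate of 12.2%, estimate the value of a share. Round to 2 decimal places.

€237.42

Gordon growth model: P₀ = D₁/(r − g). D₁ = 10.15 × (1 + 0.076) = 10.9214.
P₀ = 10.9214 / (0.122 − 0.076) = 10.9214 / 0.046 = 237.4217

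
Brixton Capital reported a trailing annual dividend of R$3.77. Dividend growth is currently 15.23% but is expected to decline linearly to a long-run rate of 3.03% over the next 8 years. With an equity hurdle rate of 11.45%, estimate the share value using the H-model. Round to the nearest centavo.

R$67.98

H-model: P₀ = D₀[(1+g_L) + H(g_S−g_L)]/(r−g_L), with H = 8/2 = 4.
P₀ = 3.77 × [(1+0.0303) + 4×(0.1523−0.0303)] / (0.1145−0.0303)
   = 3.77 × 1.5183 / 0.0842 = 67.9809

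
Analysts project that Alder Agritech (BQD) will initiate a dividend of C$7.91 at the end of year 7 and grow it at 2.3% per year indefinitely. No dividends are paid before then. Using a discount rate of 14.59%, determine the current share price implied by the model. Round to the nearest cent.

Deferred-dividend DDM. At t=6 the remaining stream is a growing perpetuity with first payment D_7 = 7.91.
V_6 = D_7/(r−g) = 7.91/(0.1459−0.023) = 64.3613
P₀ = V_6/(1+r)^6 = 64.3613/(1+0.1459)^6 = 28.4279

C$28.43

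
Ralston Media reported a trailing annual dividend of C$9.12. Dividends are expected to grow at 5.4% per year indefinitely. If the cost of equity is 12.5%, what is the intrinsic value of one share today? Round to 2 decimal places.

Gordon growth model: P₀ = D₁/(r − g). D₁ = 9.12 × (1 + 0.054) = 9.6125.
P₀ = 9.6125 / (0.125 − 0.054) = 9.6125 / 0.071 = 135.3870

C$135.39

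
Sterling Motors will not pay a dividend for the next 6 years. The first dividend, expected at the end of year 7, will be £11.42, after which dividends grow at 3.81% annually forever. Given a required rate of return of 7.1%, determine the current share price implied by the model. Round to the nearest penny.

Deferred-dividend DDM. At t=6 the remaining stream is a growing perpetuity with first payment D_7 = 11.42.
V_6 = D_7/(r−g) = 11.42/(0.071−0.0381) = 347.1125
P₀ = V_6/(1+r)^6 = 347.1125/(1+0.071)^6 = 230.0029

£230.00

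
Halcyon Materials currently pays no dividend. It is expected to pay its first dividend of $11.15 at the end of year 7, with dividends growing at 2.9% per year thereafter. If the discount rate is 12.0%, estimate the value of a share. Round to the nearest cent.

Deferred-dividend DDM. At t=6 the remaining stream is a growing perpetuity with first payment D_7 = 11.15.
V_6 = D_7/(r−g) = 11.15/(0.12−0.029) = 122.5275
P₀ = V_6/(1+r)^6 = 122.5275/(1+0.12)^6 = 62.0762

$62.08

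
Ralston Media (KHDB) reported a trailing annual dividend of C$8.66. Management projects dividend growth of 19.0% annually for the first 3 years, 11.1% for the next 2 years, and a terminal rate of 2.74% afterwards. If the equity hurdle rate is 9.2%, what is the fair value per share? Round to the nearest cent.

C$238.42

Three-stage DDM. Project D₁…D_5; terminal Gordon value at t=5 with g = 0.0274; discount at r = 0.092.
D_1 = 10.3054
D_2 = 12.2634
D_3 = 14.5935
D_4 = 16.2134
D_5 = 18.0130
TV_5 = 18.5066/(0.092−0.0274) = 286.4798
P₀ = Σ Dₜ/(1+r)ᵗ + TV_5/(1+r)^5 = 238.4241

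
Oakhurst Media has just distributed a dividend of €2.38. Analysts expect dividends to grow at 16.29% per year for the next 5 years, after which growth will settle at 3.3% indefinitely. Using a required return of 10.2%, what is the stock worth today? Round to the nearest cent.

Two-stage DDM. Project D₁…D_5 at 0.1629, terminal growth 0.033, discount at r = 0.102.
D_1 = 2.7677
D_2 = 3.2186
D_3 = 3.7429
D_4 = 4.3526
D_5 = 5.0616
Terminal value at t=5: TV = D_6/(r−g) = 5.2286/(0.102−0.033) = 75.7775
P₀ = 2.7677/(1+0.102)^1 + 3.2186/(1+0.102)^2 + 3.7429/(1+0.102)^3 + 4.3526/(1+0.102)^4 + 5.0616/(1+0.102)^5 + 75.7775/(1+0.102)^5 = 60.6508

€60.65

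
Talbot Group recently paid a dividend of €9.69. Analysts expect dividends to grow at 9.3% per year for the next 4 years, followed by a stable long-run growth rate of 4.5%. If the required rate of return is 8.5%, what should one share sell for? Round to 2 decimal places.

€300.18

Two-stage DDM. Project D₁…D_4 at 0.093, terminal growth 0.045, discount at r = 0.085.
D_1 = 10.5912
D_2 = 11.5761
D_3 = 12.6527
D_4 = 13.8294
Terminal value at t=4: TV = D_5/(r−g) = 14.4518/(0.085−0.045) = 361.2940
P₀ = 10.5912/(1+0.085)^1 + 11.5761/(1+0.085)^2 + 12.6527/(1+0.085)^3 + 13.8294/(1+0.085)^4 + 361.2940/(1+0.085)^4 = 300.1802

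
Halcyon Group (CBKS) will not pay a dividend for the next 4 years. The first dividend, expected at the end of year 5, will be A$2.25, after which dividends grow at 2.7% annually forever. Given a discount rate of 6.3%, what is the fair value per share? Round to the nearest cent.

Deferred-dividend DDM. At t=4 the remaining stream is a growing perpetuity with first payment D_5 = 2.25.
V_4 = D_5/(r−g) = 2.25/(0.063−0.027) = 62.5000
P₀ = V_4/(1+r)^4 = 62.5000/(1+0.063)^4 = 48.9494

A$48.95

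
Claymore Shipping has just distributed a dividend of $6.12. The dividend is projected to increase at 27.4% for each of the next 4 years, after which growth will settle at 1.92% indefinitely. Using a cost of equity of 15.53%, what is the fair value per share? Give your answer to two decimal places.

Two-stage DDM. Project D₁…D_4 at 0.274, terminal growth 0.0192, discount at r = 0.1553.
D_1 = 7.7969
D_2 = 9.9332
D_3 = 12.6549
D_4 = 16.1224
Terminal value at t=4: TV = D_5/(r−g) = 16.4319/(0.1553−0.0192) = 120.7342
P₀ = 7.7969/(1+0.1553)^1 + 9.9332/(1+0.1553)^2 + 12.6549/(1+0.1553)^3 + 16.1224/(1+0.1553)^4 + 120.7342/(1+0.1553)^4 = 99.2200

$99.22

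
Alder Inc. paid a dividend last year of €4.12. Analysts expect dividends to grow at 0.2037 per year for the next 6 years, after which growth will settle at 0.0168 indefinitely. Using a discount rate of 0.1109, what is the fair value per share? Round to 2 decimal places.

€105.09

Two-stage DDM. Project D₁…D_6 at 0.2037, terminal growth 0.0168, discount at r = 0.1109.
D_1 = 4.9592
D_2 = 5.9694
D_3 = 7.1854
D_4 = 8.6491
D_5 = 10.4109
D_6 = 12.5316
Terminal value at t=6: TV = D_7/(r−g) = 12.7421/(0.1109−0.0168) = 135.4106
P₀ = 4.9592/(1+0.1109)^1 + 5.9694/(1+0.1109)^2 + 7.1854/(1+0.1109)^3 + 8.6491/(1+0.1109)^4 + 10.4109/(1+0.1109)^5 + 12.5316/(1+0.1109)^6 + 135.4106/(1+0.1109)^6 = 105.0870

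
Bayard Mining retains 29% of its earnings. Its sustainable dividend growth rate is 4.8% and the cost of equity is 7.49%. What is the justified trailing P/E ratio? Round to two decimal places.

27.66

Payout ratio b = 1 − 0.29 = 0.71.
Justified trailing P/E = b(1+g)/(r−g) = 0.71×(1+0.048)/(0.0749−0.048) = 27.6610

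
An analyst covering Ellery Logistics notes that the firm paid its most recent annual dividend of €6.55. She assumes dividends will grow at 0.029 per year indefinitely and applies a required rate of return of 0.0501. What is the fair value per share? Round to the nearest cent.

Gordon growth model: P₀ = D₁/(r − g). D₁ = 6.55 × (1 + 0.029) = 6.7399.
P₀ = 6.7399 / (0.0501 − 0.029) = 6.7399 / 0.0211 = 319.4289

€319.43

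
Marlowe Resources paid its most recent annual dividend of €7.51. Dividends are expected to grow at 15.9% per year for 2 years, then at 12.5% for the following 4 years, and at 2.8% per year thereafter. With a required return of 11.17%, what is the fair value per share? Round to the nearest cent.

€154.77

Three-stage DDM. Project D₁…D_6; terminal Gordon value at t=6 with g = 0.028; discount at r = 0.1117.
D_1 = 8.7041
D_2 = 10.0880
D_3 = 11.3490
D_4 = 12.7677
D_5 = 14.3636
D_6 = 16.1591
TV_6 = 16.6115/(0.1117−0.028) = 198.4653
P₀ = Σ Dₜ/(1+r)ᵗ + TV_6/(1+r)^6 = 154.7689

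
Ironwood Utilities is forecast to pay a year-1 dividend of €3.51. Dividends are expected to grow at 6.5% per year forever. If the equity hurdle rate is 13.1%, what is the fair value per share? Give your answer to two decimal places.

Gordon growth model: P₀ = D₁/(r − g), with D₁ = 3.51 given directly.
P₀ = 3.5100 / (0.131 − 0.065) = 3.5100 / 0.066 = 53.1818

€53.18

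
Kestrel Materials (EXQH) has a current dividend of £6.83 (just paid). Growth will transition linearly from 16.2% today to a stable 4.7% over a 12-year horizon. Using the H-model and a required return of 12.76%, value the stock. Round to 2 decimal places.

H-model: P₀ = D₀[(1+g_L) + H(g_S−g_L)]/(r−g_L), with H = 12/2 = 6.
P₀ = 6.83 × [(1+0.047) + 6×(0.162−0.047)] / (0.1276−0.047)
   = 6.83 × 1.7370 / 0.0806 = 147.1924

£147.19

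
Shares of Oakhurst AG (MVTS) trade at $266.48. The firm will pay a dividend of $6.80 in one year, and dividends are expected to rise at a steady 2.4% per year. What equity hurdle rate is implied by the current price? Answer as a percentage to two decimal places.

4.95%

Rearranging the constant-growth DDM: r = D₁/P₀ + g.
r = 6.8000 / 266.48 + 0.024 = 0.02552 + 0.024 = 0.04952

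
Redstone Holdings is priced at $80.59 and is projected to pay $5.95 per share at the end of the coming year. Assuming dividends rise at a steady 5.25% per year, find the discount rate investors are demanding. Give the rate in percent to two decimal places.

12.63%

Rearranging the constant-growth DDM: r = D₁/P₀ + g.
r = 5.9500 / 80.59 + 0.0525 = 0.07383 + 0.0525 = 0.12633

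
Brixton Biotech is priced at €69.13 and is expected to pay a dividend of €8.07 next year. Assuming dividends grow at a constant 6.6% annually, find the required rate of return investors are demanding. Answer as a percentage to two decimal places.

Rearranging the constant-growth DDM: r = D₁/P₀ + g.
r = 8.0700 / 69.13 + 0.066 = 0.11674 + 0.066 = 0.18274

18.27%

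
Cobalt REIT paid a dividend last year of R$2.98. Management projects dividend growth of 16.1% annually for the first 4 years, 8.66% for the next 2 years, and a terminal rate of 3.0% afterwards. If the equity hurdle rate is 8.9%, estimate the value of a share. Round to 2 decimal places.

Three-stage DDM. Project D₁…D_6; terminal Gordon value at t=6 with g = 0.03; discount at r = 0.089.
D_1 = 3.4598
D_2 = 4.0168
D_3 = 4.6635
D_4 = 5.4143
D_5 = 5.8832
D_6 = 6.3927
TV_6 = 6.5845/(0.089−0.03) = 111.6014
P₀ = Σ Dₜ/(1+r)ᵗ + TV_6/(1+r)^6 = 88.6107

R$88.61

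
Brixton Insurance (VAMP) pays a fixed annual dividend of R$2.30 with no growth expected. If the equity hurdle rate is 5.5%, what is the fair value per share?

Zero-growth DDM (perpetuity): P₀ = D/r = 2.30 / 0.055 = 41.8182

R$41.82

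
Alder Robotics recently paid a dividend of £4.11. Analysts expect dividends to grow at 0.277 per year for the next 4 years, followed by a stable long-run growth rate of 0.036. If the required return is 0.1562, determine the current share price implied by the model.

Two-stage DDM. Project D₁…D_4 at 0.277, terminal growth 0.036, discount at r = 0.1562.
D_1 = 5.2485
D_2 = 6.7023
D_3 = 8.5588
D_4 = 10.9296
Terminal value at t=4: TV = D_5/(r−g) = 11.3231/(0.1562−0.036) = 94.2021
P₀ = 5.2485/(1+0.1562)^1 + 6.7023/(1+0.1562)^2 + 8.5588/(1+0.1562)^3 + 10.9296/(1+0.1562)^4 + 94.2021/(1+0.1562)^4 = 73.9211

£73.92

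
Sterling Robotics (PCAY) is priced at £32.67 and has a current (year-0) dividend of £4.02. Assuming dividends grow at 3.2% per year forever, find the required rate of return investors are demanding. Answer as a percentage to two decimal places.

Rearranging the constant-growth DDM: r = D₁/P₀ + g.
D₁ = 4.02 × (1 + 0.032) = 4.1486.
r = 4.1486 / 32.67 + 0.032 = 0.12699 + 0.032 = 0.15899

15.90%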